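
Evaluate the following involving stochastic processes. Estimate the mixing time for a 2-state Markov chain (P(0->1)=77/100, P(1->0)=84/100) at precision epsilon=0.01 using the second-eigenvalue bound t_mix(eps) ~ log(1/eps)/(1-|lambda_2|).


lambda_2 = |1 - p01 - p10| = |1 - 0.7700 - 0.8400| = 0.6100
t_mix ~ log(1/eps)/(1 - |lambda_2|)
= log(100)/(1 - 0.6100) = 4.6052/0.3900
= 11.8081

11.8081


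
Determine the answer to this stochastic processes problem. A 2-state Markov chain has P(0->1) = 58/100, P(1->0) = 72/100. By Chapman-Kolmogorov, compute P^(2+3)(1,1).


P^5 = P^2 * P^3
Computing via matrix multiplication of the transition matrix.
Entry (1,1) of P^5 = 0.4448

0.4448


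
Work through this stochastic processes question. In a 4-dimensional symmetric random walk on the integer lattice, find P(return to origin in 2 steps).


P(return in 2 steps) = P(reverse first step) = 1/(2d)
= 1/8
= 0.1250

0.1250


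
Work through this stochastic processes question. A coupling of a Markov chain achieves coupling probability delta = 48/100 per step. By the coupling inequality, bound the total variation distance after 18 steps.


TV distance bound <= (1-delta)^n
= (1 - 0.4800)^18
= 0.5200^18
= 7.7279e-06

7.7279e-06


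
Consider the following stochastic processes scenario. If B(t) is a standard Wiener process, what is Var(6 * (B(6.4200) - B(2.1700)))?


Var(alpha*(B(t)-B(s))) = alpha^2 * (t-s)
= 6^2 * (6.4200 - 2.1700)
= 36 * 4.2500
= 153.0000

153.0000


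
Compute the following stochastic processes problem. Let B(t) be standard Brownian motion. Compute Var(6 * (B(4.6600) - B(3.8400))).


Var(alpha*(B(t)-B(s))) = alpha^2 * (t-s)
= 6^2 * (4.6600 - 3.8400)
= 36 * 0.8200
= 29.5200

29.5200


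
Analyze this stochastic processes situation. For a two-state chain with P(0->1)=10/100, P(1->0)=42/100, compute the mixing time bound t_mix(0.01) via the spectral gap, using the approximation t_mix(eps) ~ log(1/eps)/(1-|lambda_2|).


lambda_2 = |1 - p01 - p10| = |1 - 0.1000 - 0.4200| = 0.4800
t_mix ~ log(1/eps)/(1 - |lambda_2|)
= log(100)/(1 - 0.4800) = 4.6052/0.5200
= 8.8561

8.8561


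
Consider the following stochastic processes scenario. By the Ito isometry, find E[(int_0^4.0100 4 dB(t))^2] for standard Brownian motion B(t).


By Ito isometry: E[(int f dB)^2] = int f^2 dt
= 4^2 * 4.0100
= 16 * 4.0100 = 64.1600

64.1600


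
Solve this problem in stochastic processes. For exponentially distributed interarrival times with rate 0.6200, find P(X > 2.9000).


P(X > t) = exp(-lambda * t)
= exp(-0.6200 * 2.9000)
= exp(-1.7980) = 0.1656

0.1656


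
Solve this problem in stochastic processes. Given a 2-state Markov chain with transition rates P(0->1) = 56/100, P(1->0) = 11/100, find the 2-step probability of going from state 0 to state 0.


Computing P^2 by matrix multiplication.
P = [[0.4400, 0.5600], [0.1100, 0.8900]]
After raising P to the power 2:
P^2(0,0) = 0.2552

0.2552


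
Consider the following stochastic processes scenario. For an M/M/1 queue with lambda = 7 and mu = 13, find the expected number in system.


rho = 7/13 = 0.5385
L = rho/(1-rho)
= 0.5385/0.4615
= 1.1667

1.1667


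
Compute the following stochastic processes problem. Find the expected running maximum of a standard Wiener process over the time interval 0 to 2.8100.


E(max B(s)) = sqrt(2t/pi)
= sqrt(2*2.8100/pi)
= sqrt(1.7889)
= 1.3375

1.3375


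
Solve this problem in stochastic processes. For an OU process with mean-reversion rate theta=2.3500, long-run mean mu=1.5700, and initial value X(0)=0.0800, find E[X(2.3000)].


E[X(t)] = mu + (X(0) - mu)*exp(-theta*t)
= 1.5700 + (0.0800 - 1.5700)*exp(-2.3500*2.3000)
= 1.5700 + -1.4900 * 0.0045
= 1.5633

1.5633


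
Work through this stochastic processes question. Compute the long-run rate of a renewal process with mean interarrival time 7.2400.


Long-run renewal rate = 1/E(X)
= 1/7.2400
= 0.1381

0.1381


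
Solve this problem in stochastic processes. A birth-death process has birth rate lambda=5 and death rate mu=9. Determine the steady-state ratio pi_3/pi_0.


For birth-death process, pi_n/pi_0 = (lambda/mu)^n
= (5/9)^3
= 0.1715

0.1715


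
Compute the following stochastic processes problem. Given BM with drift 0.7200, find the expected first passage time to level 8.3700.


Expected first passage time = a/mu
= 8.3700/0.7200
= 11.6250

11.6250


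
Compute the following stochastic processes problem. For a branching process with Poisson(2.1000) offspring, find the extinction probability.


Since mu = 2.1000 > 1, extinction prob q < 1.
Solve s = exp(mu*(s-1)) iteratively.
q = 0.1779

0.1779


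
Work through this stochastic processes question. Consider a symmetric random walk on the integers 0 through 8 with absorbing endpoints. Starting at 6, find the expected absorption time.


For symmetric RW on 0,...,N with absorbing barriers, E(i) = i*(N-i)
E(6) = 6 * 2 = 12

12


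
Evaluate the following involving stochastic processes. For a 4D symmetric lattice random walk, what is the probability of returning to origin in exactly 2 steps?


P(return in 2 steps) = P(reverse first step) = 1/(2d)
= 1/8
= 0.1250

0.1250


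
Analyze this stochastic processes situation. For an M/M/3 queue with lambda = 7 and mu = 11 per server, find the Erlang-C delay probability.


a = lambda/mu = 0.6364
rho = a/c = 0.2121
Erlang-C formula applied:
C(c,a) = 0.0288

0.0288


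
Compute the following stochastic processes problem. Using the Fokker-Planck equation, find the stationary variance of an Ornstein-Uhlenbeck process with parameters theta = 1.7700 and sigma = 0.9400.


Stationary variance = sigma^2 / (2*theta)
= 0.9400^2 / (2*1.7700)
= 0.8836 / 3.5400
= 0.2496

0.2496


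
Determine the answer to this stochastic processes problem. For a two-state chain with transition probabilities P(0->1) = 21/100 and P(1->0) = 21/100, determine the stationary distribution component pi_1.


Stationary distribution: pi_0 = p10/(p01+p10), pi_1 = p01/(p01+p10)
p01 = 0.2100, p10 = 0.2100
pi_1 = 0.5000

0.5000


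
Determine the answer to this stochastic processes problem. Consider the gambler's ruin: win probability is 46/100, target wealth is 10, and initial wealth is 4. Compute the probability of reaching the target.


Gambler's ruin formula:
r = q/p = 0.5400/0.4600 = 1.1739
P(win) = (1 - r^i)/(1 - r^N)
= (1 - 1.1739^4)/(1 - 1.1739^10)
= 0.2265

0.2265


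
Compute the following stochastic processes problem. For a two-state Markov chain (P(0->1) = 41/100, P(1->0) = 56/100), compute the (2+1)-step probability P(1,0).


P^3 = P^2 * P^1
Computing via matrix multiplication of the transition matrix.
Entry (1,0) of P^3 = 0.5773

0.5773


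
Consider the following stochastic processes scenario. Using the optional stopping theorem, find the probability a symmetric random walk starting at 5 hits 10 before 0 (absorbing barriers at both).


By optional stopping theorem: E(M at tau) = M(0) = 5
P(hit 10)*10 + P(hit 0)*0 = 5
P(hit 10) = (5 - 0)/(10 - 0) = 1/2 = 0.5000

0.5000


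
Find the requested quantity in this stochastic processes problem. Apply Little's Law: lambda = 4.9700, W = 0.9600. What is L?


Little's Law: L = lambda * W
= 4.9700 * 0.9600
= 4.7712

4.7712


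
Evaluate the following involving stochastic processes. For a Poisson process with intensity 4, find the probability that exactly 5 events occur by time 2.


P(N(t)=k) = (lambda*t)^k * exp(-lambda*t) / k!
lambda*t = 8
= 8^5 * exp(-8) / 5!
= 32768 * 3.3546e-04 / 120
= 0.0916

0.0916


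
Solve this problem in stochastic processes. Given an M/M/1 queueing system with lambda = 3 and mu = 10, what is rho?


rho = lambda/mu
= 3/10
= 0.3000

0.3000


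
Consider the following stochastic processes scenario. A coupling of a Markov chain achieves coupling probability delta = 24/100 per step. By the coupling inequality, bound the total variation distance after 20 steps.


TV distance bound <= (1-delta)^n
= (1 - 0.2400)^20
= 0.7600^20
= 0.0041

0.0041


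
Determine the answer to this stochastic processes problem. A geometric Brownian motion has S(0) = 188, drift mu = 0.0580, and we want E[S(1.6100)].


E[S(t)] = S(0) * exp(mu * t)
= 188 * exp(0.0580 * 1.6100)
= 188 * 1.0979
= 206.4012

206.4012


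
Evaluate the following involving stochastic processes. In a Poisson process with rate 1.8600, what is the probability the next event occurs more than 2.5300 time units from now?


P(X > t) = exp(-lambda * t)
= exp(-1.8600 * 2.5300)
= exp(-4.7058) = 0.0090

0.0090


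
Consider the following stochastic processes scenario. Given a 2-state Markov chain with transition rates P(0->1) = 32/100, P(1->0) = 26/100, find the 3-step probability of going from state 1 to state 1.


Computing P^3 by matrix multiplication.
P = [[0.6800, 0.3200], [0.2600, 0.7400]]
After raising P to the power 3:
P^3(1,1) = 0.5849

0.5849


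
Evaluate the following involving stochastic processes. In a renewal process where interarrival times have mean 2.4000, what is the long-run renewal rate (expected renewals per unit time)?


Long-run renewal rate = 1/E(X)
= 1/2.4000
= 0.4167

0.4167


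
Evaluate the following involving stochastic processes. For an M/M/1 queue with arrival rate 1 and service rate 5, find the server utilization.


rho = lambda/mu
= 1/5
= 0.2000

0.2000


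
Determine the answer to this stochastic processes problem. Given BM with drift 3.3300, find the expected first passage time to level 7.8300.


Expected first passage time = a/mu
= 7.8300/3.3300
= 2.3514

2.3514


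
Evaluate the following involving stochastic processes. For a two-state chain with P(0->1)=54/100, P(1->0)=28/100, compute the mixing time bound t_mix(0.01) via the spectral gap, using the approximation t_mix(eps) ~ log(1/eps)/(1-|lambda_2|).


lambda_2 = |1 - p01 - p10| = |1 - 0.5400 - 0.2800| = 0.1800
t_mix ~ log(1/eps)/(1 - |lambda_2|)
= log(100)/(1 - 0.1800) = 4.6052/0.8200
= 5.6161

5.6161


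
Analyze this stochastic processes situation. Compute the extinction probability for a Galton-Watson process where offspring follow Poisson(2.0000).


Since mu = 2.0000 > 1, extinction prob q < 1.
Solve s = exp(mu*(s-1)) iteratively.
q = 0.2032

0.2032


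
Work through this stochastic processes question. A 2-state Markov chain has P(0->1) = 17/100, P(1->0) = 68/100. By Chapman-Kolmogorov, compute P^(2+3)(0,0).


P^5 = P^2 * P^3
Computing via matrix multiplication of the transition matrix.
Entry (0,0) of P^5 = 0.8000

0.8000


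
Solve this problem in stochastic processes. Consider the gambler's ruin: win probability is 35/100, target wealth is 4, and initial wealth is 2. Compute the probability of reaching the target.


Gambler's ruin formula:
r = q/p = 0.6500/0.3500 = 1.8571
P(win) = (1 - r^i)/(1 - r^N)
= (1 - 1.8571^2)/(1 - 1.8571^4)
= 0.2248

0.2248


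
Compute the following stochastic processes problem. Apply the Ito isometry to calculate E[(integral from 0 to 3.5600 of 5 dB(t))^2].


By Ito isometry: E[(int f dB)^2] = int f^2 dt
= 5^2 * 3.5600
= 25 * 3.5600 = 89.0000

89.0000


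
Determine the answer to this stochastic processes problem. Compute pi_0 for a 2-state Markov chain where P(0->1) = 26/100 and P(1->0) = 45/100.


Stationary distribution: pi_0 = p10/(p01+p10), pi_1 = p01/(p01+p10)
p01 = 0.2600, p10 = 0.4500
pi_0 = 0.6338

0.6338


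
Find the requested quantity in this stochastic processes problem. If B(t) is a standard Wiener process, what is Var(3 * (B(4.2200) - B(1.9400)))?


Var(alpha*(B(t)-B(s))) = alpha^2 * (t-s)
= 3^2 * (4.2200 - 1.9400)
= 9 * 2.2800
= 20.5200

20.5200


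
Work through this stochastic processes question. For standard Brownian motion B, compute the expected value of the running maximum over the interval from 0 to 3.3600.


E(max B(s)) = sqrt(2t/pi)
= sqrt(2*3.3600/pi)
= sqrt(2.1390)
= 1.4625

1.4625


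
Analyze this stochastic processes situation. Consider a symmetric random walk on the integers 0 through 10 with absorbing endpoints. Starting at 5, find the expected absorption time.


For symmetric RW on 0,...,N with absorbing barriers, E(i) = i*(N-i)
E(5) = 5 * 5 = 25

25


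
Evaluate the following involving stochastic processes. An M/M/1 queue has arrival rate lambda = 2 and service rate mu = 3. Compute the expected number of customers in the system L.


rho = 2/3 = 0.6667
L = rho/(1-rho)
= 0.6667/0.3333
= 2.0000

2.0000


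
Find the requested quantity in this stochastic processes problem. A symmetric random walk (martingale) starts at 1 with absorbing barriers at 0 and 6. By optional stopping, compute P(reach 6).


By optional stopping theorem: E(M at tau) = M(0) = 1
P(hit 6)*6 + P(hit 0)*0 = 1
P(hit 6) = (1 - 0)/(6 - 0) = 1/6 = 0.1667

0.1667


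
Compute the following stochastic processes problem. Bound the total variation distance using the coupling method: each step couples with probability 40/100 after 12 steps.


TV distance bound <= (1-delta)^n
= (1 - 0.4000)^12
= 0.6000^12
= 0.0022

0.0022


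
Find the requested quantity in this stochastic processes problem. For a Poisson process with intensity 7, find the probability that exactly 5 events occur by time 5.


P(N(t)=k) = (lambda*t)^k * exp(-lambda*t) / k!
lambda*t = 35
= 35^5 * exp(-35) / 5!
= 52521875 * 6.3051e-16 / 120
= 2.7596e-10

2.7596e-10


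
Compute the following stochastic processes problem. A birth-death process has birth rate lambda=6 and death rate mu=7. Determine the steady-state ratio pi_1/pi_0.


For birth-death process, pi_n/pi_0 = (lambda/mu)^n
= (6/7)^1
= 0.8571

0.8571


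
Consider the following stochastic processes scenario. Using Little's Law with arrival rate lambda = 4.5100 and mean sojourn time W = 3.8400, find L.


Little's Law: L = lambda * W
= 4.5100 * 3.8400
= 17.3184

17.3184


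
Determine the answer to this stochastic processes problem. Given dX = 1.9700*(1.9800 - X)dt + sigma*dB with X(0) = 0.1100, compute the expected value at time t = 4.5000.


E[X(t)] = mu + (X(0) - mu)*exp(-theta*t)
= 1.9800 + (0.1100 - 1.9800)*exp(-1.9700*4.5000)
= 1.9800 + -1.8700 * 1.4125e-04
= 1.9797

1.9797


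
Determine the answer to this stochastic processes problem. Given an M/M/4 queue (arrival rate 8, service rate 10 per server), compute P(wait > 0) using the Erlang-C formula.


a = lambda/mu = 0.8000
rho = a/c = 0.2000
Erlang-C formula applied:
C(c,a) = 0.0096

0.0096


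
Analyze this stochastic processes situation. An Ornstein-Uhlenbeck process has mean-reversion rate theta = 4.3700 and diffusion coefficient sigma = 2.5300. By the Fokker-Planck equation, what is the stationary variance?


Stationary variance = sigma^2 / (2*theta)
= 2.5300^2 / (2*4.3700)
= 6.4009 / 8.7400
= 0.7324

0.7324


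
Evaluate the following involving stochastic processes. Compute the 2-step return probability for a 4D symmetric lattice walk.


P(return in 2 steps) = P(reverse first step) = 1/(2d)
= 1/8
= 0.1250

0.1250


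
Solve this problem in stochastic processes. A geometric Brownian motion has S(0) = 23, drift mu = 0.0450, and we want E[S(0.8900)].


E[S(t)] = S(0) * exp(mu * t)
= 23 * exp(0.0450 * 0.8900)
= 23 * 1.0409
= 23.9398

23.9398


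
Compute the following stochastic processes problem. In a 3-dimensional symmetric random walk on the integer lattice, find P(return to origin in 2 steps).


P(return in 2 steps) = P(reverse first step) = 1/(2d)
= 1/6
= 0.1667

0.1667


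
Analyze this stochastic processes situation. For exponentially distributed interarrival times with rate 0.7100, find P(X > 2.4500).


P(X > t) = exp(-lambda * t)
= exp(-0.7100 * 2.4500)
= exp(-1.7395) = 0.1756

0.1756


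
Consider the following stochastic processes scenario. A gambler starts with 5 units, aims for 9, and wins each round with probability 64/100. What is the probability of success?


Gambler's ruin formula:
r = q/p = 0.3600/0.6400 = 0.5625
P(win) = (1 - r^i)/(1 - r^N)
= (1 - 0.5625^5)/(1 - 0.5625^9)
= 0.9490

0.9490


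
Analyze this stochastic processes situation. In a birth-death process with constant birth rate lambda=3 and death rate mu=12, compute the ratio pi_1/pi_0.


For birth-death process, pi_n/pi_0 = (lambda/mu)^n
= (3/12)^1
= 0.2500

0.2500


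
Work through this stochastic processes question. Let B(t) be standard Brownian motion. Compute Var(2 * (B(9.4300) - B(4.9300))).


Var(alpha*(B(t)-B(s))) = alpha^2 * (t-s)
= 2^2 * (9.4300 - 4.9300)
= 4 * 4.5000
= 18.0000

18.0000


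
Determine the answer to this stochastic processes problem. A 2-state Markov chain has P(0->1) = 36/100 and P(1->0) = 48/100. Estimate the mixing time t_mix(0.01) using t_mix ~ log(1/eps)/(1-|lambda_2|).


lambda_2 = |1 - p01 - p10| = |1 - 0.3600 - 0.4800| = 0.1600
t_mix ~ log(1/eps)/(1 - |lambda_2|)
= log(100)/(1 - 0.1600) = 4.6052/0.8400
= 5.4823

5.4823


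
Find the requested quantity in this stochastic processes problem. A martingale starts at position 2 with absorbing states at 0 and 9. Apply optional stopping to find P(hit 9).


By optional stopping theorem: E(M at tau) = M(0) = 2
P(hit 9)*9 + P(hit 0)*0 = 2
P(hit 9) = (2 - 0)/(9 - 0) = 2/9 = 0.2222

0.2222


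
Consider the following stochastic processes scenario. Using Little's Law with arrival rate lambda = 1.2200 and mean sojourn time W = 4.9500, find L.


Little's Law: L = lambda * W
= 1.2200 * 4.9500
= 6.0390

6.0390


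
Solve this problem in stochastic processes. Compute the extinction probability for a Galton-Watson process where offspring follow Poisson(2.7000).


Since mu = 2.7000 > 1, extinction prob q < 1.
Solve s = exp(mu*(s-1)) iteratively.
q = 0.0844

0.0844


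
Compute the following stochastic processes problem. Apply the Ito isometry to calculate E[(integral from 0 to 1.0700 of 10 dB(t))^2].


By Ito isometry: E[(int f dB)^2] = int f^2 dt
= 10^2 * 1.0700
= 100 * 1.0700 = 107.0000

107.0000


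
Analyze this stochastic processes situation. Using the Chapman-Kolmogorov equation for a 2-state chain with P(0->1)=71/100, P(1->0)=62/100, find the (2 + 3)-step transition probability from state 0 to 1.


P^5 = P^2 * P^3
Computing via matrix multiplication of the transition matrix.
Entry (0,1) of P^5 = 0.5359

0.5359


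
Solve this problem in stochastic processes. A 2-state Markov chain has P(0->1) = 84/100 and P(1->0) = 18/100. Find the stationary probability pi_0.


Stationary distribution: pi_0 = p10/(p01+p10), pi_1 = p01/(p01+p10)
p01 = 0.8400, p10 = 0.1800
pi_0 = 0.1765

0.1765


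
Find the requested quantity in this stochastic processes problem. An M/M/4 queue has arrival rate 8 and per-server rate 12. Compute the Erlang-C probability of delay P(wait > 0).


a = lambda/mu = 0.6667
rho = a/c = 0.1667
Erlang-C formula applied:
C(c,a) = 0.0051

0.0051


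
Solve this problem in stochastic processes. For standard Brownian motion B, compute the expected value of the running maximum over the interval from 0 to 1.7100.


E(max B(s)) = sqrt(2t/pi)
= sqrt(2*1.7100/pi)
= sqrt(1.0886)
= 1.0434

1.0434


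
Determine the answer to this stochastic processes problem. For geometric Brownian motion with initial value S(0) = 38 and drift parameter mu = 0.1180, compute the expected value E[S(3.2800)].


E[S(t)] = S(0) * exp(mu * t)
= 38 * exp(0.1180 * 3.2800)
= 38 * 1.4726
= 55.9594

55.9594


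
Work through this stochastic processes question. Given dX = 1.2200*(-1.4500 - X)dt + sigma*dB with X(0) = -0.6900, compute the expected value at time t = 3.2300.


E[X(t)] = mu + (X(0) - mu)*exp(-theta*t)
= -1.4500 + (-0.6900 - -1.4500)*exp(-1.2200*3.2300)
= -1.4500 + 0.7600 * 0.0194
= -1.4352

-1.4352


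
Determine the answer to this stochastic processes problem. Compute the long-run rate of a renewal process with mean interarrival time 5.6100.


Long-run renewal rate = 1/E(X)
= 1/5.6100
= 0.1783

0.1783


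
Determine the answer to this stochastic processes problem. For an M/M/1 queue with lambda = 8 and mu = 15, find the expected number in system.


rho = 8/15 = 0.5333
L = rho/(1-rho)
= 0.5333/0.4667
= 1.1429

1.1429


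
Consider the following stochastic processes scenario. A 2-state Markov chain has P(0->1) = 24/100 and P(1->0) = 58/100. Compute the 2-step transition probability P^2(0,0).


Computing P^2 by matrix multiplication.
P = [[0.7600, 0.2400], [0.5800, 0.4200]]
After raising P to the power 2:
P^2(0,0) = 0.7168

0.7168


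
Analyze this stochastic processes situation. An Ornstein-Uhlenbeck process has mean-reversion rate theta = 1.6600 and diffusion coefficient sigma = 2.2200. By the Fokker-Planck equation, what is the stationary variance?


Stationary variance = sigma^2 / (2*theta)
= 2.2200^2 / (2*1.6600)
= 4.9284 / 3.3200
= 1.4845

1.4845


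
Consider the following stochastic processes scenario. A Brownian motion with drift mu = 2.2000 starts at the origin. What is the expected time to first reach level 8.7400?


Expected first passage time = a/mu
= 8.7400/2.2000
= 3.9727

3.9727


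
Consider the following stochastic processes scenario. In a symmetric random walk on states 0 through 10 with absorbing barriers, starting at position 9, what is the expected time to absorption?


For symmetric RW on 0,...,N with absorbing barriers, E(i) = i*(N-i)
E(9) = 9 * 1 = 9

9


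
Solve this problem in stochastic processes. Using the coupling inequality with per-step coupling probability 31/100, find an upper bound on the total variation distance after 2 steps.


TV distance bound <= (1-delta)^n
= (1 - 0.3100)^2
= 0.6900^2
= 0.4761

0.4761


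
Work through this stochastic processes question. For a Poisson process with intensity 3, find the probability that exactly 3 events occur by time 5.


P(N(t)=k) = (lambda*t)^k * exp(-lambda*t) / k!
lambda*t = 15
= 15^3 * exp(-15) / 3!
= 3375 * 3.0590e-07 / 6
= 1.7207e-04

1.7207e-04


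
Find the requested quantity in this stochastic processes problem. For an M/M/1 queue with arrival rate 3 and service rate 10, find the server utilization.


rho = lambda/mu
= 3/10
= 0.3000

0.3000


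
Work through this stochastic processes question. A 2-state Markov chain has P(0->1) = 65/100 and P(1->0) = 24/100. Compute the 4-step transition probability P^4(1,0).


Computing P^4 by matrix multiplication.
P = [[0.3500, 0.6500], [0.2400, 0.7600]]
After raising P to the power 4:
P^4(1,0) = 0.2696

0.2696


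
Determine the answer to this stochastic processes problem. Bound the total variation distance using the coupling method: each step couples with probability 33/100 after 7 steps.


TV distance bound <= (1-delta)^n
= (1 - 0.3300)^7
= 0.6700^7
= 0.0606

0.0606


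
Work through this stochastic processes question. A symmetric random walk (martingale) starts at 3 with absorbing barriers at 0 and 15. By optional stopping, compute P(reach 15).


By optional stopping theorem: E(M at tau) = M(0) = 3
P(hit 15)*15 + P(hit 0)*0 = 3
P(hit 15) = (3 - 0)/(15 - 0) = 1/5 = 0.2000

0.2000


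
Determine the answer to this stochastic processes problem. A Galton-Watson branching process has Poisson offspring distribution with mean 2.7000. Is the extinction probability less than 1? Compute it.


Since mu = 2.7000 > 1, extinction prob q < 1.
Solve s = exp(mu*(s-1)) iteratively.
q = 0.0844

0.0844


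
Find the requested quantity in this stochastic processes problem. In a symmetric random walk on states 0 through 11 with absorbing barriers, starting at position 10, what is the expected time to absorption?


For symmetric RW on 0,...,N with absorbing barriers, E(i) = i*(N-i)
E(10) = 10 * 1 = 10

10


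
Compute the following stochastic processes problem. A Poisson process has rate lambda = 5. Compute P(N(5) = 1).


P(N(t)=k) = (lambda*t)^k * exp(-lambda*t) / k!
lambda*t = 25
= 25^1 * exp(-25) / 1!
= 25 * 1.3888e-11 / 1
= 3.4720e-10

3.4720e-10


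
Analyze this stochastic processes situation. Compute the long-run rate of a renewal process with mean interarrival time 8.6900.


Long-run renewal rate = 1/E(X)
= 1/8.6900
= 0.1151

0.1151


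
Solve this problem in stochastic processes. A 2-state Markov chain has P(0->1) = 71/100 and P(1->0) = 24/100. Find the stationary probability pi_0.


Stationary distribution: pi_0 = p10/(p01+p10), pi_1 = p01/(p01+p10)
p01 = 0.7100, p10 = 0.2400
pi_0 = 0.2526

0.2526


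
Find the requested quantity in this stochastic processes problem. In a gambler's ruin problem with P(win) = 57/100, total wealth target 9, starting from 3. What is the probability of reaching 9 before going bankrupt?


Gambler's ruin formula:
r = q/p = 0.4300/0.5700 = 0.7544
P(win) = (1 - r^i)/(1 - r^N)
= (1 - 0.7544^3)/(1 - 0.7544^9)
= 0.6197

0.6197


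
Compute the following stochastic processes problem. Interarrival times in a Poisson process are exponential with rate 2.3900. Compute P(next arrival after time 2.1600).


P(X > t) = exp(-lambda * t)
= exp(-2.3900 * 2.1600)
= exp(-5.1624) = 0.0057

0.0057


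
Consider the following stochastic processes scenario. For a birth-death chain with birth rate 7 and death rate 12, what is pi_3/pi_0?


For birth-death process, pi_n/pi_0 = (lambda/mu)^n
= (7/12)^3
= 0.1985

0.1985


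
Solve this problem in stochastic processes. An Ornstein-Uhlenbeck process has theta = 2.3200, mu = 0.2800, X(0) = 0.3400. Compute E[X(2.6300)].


E[X(t)] = mu + (X(0) - mu)*exp(-theta*t)
= 0.2800 + (0.3400 - 0.2800)*exp(-2.3200*2.6300)
= 0.2800 + 0.0600 * 0.0022
= 0.2801

0.2801


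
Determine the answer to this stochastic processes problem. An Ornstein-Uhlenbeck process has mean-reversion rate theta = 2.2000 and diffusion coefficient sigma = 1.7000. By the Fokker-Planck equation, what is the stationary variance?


Stationary variance = sigma^2 / (2*theta)
= 1.7000^2 / (2*2.2000)
= 2.8900 / 4.4000
= 0.6568

0.6568


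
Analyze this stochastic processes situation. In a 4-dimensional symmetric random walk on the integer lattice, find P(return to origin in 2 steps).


P(return in 2 steps) = P(reverse first step) = 1/(2d)
= 1/8
= 0.1250

0.1250


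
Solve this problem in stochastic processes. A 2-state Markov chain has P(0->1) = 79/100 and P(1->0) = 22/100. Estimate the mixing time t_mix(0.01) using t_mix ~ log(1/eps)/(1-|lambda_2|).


lambda_2 = |1 - p01 - p10| = |1 - 0.7900 - 0.2200| = 0.0100
t_mix ~ log(1/eps)/(1 - |lambda_2|)
= log(100)/(1 - 0.0100) = 4.6052/0.9900
= 4.6517

4.6517


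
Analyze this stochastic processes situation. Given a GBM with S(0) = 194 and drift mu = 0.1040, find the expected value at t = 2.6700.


E[S(t)] = S(0) * exp(mu * t)
= 194 * exp(0.1040 * 2.6700)
= 194 * 1.3201
= 256.0924

256.0924


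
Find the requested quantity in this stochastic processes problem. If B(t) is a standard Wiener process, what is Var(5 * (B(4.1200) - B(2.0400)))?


Var(alpha*(B(t)-B(s))) = alpha^2 * (t-s)
= 5^2 * (4.1200 - 2.0400)
= 25 * 2.0800
= 52.0000

52.0000


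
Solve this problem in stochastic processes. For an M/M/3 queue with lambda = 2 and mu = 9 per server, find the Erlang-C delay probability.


a = lambda/mu = 0.2222
rho = a/c = 0.0741
Erlang-C formula applied:
C(c,a) = 0.0016

0.0016


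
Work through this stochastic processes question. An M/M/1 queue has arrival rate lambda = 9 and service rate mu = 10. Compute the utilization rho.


rho = lambda/mu
= 9/10
= 0.9000

0.9000


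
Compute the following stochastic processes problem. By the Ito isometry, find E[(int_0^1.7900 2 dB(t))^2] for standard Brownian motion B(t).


By Ito isometry: E[(int f dB)^2] = int f^2 dt
= 2^2 * 1.7900
= 4 * 1.7900 = 7.1600

7.1600


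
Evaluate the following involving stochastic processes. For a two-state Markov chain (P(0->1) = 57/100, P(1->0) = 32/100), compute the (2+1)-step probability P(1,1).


P^3 = P^2 * P^1
Computing via matrix multiplication of the transition matrix.
Entry (1,1) of P^3 = 0.6409

0.6409


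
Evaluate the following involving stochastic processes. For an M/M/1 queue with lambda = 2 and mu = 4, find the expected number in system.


rho = 2/4 = 0.5000
L = rho/(1-rho)
= 0.5000/0.5000
= 1.0000

1.0000


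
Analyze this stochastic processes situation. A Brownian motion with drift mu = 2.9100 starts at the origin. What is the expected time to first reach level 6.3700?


Expected first passage time = a/mu
= 6.3700/2.9100
= 2.1890

2.1890


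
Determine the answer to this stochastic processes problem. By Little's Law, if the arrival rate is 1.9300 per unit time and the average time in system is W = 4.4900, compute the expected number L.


Little's Law: L = lambda * W
= 1.9300 * 4.4900
= 8.6657

8.6657


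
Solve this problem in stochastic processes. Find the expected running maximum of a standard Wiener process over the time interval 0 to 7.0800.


E(max B(s)) = sqrt(2t/pi)
= sqrt(2*7.0800/pi)
= sqrt(4.5073)
= 2.1230

2.1230


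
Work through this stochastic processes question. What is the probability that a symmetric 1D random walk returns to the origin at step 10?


P(S(10) = 0) = C(10,5) / 4^5
= 252 / 1024
= 0.2461

0.2461


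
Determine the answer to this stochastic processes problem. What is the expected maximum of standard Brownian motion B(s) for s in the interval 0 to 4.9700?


E(max B(s)) = sqrt(2t/pi)
= sqrt(2*4.9700/pi)
= sqrt(3.1640)
= 1.7788

1.7788


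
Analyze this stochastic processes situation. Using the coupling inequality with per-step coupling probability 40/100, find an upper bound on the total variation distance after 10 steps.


TV distance bound <= (1-delta)^n
= (1 - 0.4000)^10
= 0.6000^10
= 0.0060

0.0060


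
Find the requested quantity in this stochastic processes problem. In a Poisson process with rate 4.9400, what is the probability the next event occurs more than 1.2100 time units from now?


P(X > t) = exp(-lambda * t)
= exp(-4.9400 * 1.2100)
= exp(-5.9774) = 0.0025

0.0025


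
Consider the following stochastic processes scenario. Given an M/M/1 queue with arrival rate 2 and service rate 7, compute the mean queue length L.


rho = 2/7 = 0.2857
L = rho/(1-rho)
= 0.2857/0.7143
= 0.4000

0.4000


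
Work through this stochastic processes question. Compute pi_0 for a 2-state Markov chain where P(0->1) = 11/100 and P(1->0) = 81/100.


Stationary distribution: pi_0 = p10/(p01+p10), pi_1 = p01/(p01+p10)
p01 = 0.1100, p10 = 0.8100
pi_0 = 0.8804

0.8804


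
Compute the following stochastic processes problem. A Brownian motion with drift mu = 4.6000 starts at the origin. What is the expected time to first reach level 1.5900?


Expected first passage time = a/mu
= 1.5900/4.6000
= 0.3457

0.3457


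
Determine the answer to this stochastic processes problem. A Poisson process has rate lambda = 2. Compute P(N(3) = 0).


P(N(t)=k) = (lambda*t)^k * exp(-lambda*t) / k!
lambda*t = 6
= 6^0 * exp(-6) / 0!
= 1 * 0.0025 / 1
= 0.0025

0.0025


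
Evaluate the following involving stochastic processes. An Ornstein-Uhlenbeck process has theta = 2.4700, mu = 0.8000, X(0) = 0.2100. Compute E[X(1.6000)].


E[X(t)] = mu + (X(0) - mu)*exp(-theta*t)
= 0.8000 + (0.2100 - 0.8000)*exp(-2.4700*1.6000)
= 0.8000 + -0.5900 * 0.0192
= 0.7887

0.7887


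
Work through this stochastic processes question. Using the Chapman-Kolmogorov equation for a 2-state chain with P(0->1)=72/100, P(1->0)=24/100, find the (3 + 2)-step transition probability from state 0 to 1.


P^5 = P^3 * P^2
Computing via matrix multiplication of the transition matrix.
Entry (0,1) of P^5 = 0.7500

0.7500


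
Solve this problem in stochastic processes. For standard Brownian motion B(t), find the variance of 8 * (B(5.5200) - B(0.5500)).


Var(alpha*(B(t)-B(s))) = alpha^2 * (t-s)
= 8^2 * (5.5200 - 0.5500)
= 64 * 4.9700
= 318.0800

318.0800


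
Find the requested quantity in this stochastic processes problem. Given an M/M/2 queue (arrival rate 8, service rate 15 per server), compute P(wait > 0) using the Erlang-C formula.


a = lambda/mu = 0.5333
rho = a/c = 0.2667
Erlang-C formula applied:
C(c,a) = 0.1123

0.1123


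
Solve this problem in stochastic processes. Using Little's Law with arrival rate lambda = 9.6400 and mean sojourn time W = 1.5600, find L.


Little's Law: L = lambda * W
= 9.6400 * 1.5600
= 15.0384

15.0384


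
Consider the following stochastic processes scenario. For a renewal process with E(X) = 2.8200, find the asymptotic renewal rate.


Long-run renewal rate = 1/E(X)
= 1/2.8200
= 0.3546

0.3546


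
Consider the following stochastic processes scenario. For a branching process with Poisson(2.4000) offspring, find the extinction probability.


Since mu = 2.4000 > 1, extinction prob q < 1.
Solve s = exp(mu*(s-1)) iteratively.
q = 0.1214

0.1214


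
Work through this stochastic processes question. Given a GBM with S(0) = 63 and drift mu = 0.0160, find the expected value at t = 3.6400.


E[S(t)] = S(0) * exp(mu * t)
= 63 * exp(0.0160 * 3.6400)
= 63 * 1.0600
= 66.7781

66.7781


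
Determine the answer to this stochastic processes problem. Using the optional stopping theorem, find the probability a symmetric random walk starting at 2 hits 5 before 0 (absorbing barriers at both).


By optional stopping theorem: E(M at tau) = M(0) = 2
P(hit 5)*5 + P(hit 0)*0 = 2
P(hit 5) = (2 - 0)/(5 - 0) = 2/5 = 0.4000

0.4000


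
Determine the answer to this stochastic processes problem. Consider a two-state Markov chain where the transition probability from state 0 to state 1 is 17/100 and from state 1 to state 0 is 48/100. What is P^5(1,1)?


Computing P^5 by matrix multiplication.
P = [[0.8300, 0.1700], [0.4800, 0.5200]]
After raising P to the power 5:
P^5(1,1) = 0.2654

0.2654


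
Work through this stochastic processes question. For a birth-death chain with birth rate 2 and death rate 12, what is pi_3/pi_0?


For birth-death process, pi_n/pi_0 = (lambda/mu)^n
= (2/12)^3
= 0.0046

0.0046


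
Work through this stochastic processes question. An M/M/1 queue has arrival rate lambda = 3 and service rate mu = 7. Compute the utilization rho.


rho = lambda/mu
= 3/7
= 0.4286

0.4286


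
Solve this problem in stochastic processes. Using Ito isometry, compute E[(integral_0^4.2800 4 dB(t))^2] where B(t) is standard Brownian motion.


By Ito isometry: E[(int f dB)^2] = int f^2 dt
= 4^2 * 4.2800
= 16 * 4.2800 = 68.4800

68.4800


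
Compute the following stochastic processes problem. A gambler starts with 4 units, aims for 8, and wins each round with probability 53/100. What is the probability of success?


Gambler's ruin formula:
r = q/p = 0.4700/0.5300 = 0.8868
P(win) = (1 - r^i)/(1 - r^N)
= (1 - 0.8868^4)/(1 - 0.8868^8)
= 0.6179

0.6179


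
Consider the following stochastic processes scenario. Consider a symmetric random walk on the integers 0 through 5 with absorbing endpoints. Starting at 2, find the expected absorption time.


For symmetric RW on 0,...,N with absorbing barriers, E(i) = i*(N-i)
E(2) = 2 * 3 = 6

6


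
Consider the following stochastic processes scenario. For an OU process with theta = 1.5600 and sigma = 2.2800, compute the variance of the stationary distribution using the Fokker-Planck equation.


Stationary variance = sigma^2 / (2*theta)
= 2.2800^2 / (2*1.5600)
= 5.1984 / 3.1200
= 1.6662

1.6662


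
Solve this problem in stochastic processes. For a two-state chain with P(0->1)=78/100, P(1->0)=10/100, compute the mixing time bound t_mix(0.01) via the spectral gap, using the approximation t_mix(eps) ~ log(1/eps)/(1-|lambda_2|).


lambda_2 = |1 - p01 - p10| = |1 - 0.7800 - 0.1000| = 0.1200
t_mix ~ log(1/eps)/(1 - |lambda_2|)
= log(100)/(1 - 0.1200) = 4.6052/0.8800
= 5.2331

5.2331


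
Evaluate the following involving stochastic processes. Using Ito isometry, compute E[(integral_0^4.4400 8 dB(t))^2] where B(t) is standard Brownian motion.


By Ito isometry: E[(int f dB)^2] = int f^2 dt
= 8^2 * 4.4400
= 64 * 4.4400 = 284.1600

284.1600


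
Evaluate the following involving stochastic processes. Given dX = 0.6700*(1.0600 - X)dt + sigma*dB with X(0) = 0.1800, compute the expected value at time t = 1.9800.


E[X(t)] = mu + (X(0) - mu)*exp(-theta*t)
= 1.0600 + (0.1800 - 1.0600)*exp(-0.6700*1.9800)
= 1.0600 + -0.8800 * 0.2654
= 0.8265

0.8265


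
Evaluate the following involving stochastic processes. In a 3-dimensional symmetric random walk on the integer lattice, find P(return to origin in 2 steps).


P(return in 2 steps) = P(reverse first step) = 1/(2d)
= 1/6
= 0.1667

0.1667


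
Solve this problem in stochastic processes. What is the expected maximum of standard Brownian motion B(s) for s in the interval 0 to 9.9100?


E(max B(s)) = sqrt(2t/pi)
= sqrt(2*9.9100/pi)
= sqrt(6.3089)
= 2.5118

2.5118


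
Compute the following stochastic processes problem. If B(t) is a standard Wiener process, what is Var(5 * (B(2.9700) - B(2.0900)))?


Var(alpha*(B(t)-B(s))) = alpha^2 * (t-s)
= 5^2 * (2.9700 - 2.0900)
= 25 * 0.8800
= 22.0000

22.0000


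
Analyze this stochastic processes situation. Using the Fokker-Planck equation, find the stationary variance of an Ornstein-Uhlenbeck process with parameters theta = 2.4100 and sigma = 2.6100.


Stationary variance = sigma^2 / (2*theta)
= 2.6100^2 / (2*2.4100)
= 6.8121 / 4.8200
= 1.4133

1.4133


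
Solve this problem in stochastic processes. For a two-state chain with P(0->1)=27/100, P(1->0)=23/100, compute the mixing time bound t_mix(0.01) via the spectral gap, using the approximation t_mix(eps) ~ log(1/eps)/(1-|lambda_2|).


lambda_2 = |1 - p01 - p10| = |1 - 0.2700 - 0.2300| = 0.5000
t_mix ~ log(1/eps)/(1 - |lambda_2|)
= log(100)/(1 - 0.5000) = 4.6052/0.5000
= 9.2103

9.2103


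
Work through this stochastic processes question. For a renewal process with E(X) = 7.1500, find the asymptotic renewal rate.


Long-run renewal rate = 1/E(X)
= 1/7.1500
= 0.1399

0.1399


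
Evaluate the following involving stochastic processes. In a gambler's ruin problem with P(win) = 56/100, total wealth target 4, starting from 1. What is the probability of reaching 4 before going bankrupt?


Gambler's ruin formula:
r = q/p = 0.4400/0.5600 = 0.7857
P(win) = (1 - r^i)/(1 - r^N)
= (1 - 0.7857^1)/(1 - 0.7857^4)
= 0.3462

0.3462


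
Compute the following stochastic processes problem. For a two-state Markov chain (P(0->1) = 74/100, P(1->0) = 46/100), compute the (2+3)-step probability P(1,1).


P^5 = P^2 * P^3
Computing via matrix multiplication of the transition matrix.
Entry (1,1) of P^5 = 0.6165

0.6165


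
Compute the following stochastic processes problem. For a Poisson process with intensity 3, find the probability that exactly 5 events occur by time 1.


P(N(t)=k) = (lambda*t)^k * exp(-lambda*t) / k!
lambda*t = 3
= 3^5 * exp(-3) / 5!
= 243 * 0.0498 / 120
= 0.1008

0.1008


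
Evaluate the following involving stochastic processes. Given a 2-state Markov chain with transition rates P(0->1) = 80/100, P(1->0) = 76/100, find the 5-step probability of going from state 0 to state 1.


Computing P^5 by matrix multiplication.
P = [[0.2000, 0.8000], [0.7600, 0.2400]]
After raising P to the power 5:
P^5(0,1) = 0.5411

0.5411


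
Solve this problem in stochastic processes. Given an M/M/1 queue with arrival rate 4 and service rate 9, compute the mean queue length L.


rho = 4/9 = 0.4444
L = rho/(1-rho)
= 0.4444/0.5556
= 0.8000

0.8000


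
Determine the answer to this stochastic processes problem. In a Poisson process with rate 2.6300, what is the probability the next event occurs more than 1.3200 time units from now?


P(X > t) = exp(-lambda * t)
= exp(-2.6300 * 1.3200)
= exp(-3.4716) = 0.0311

0.0311


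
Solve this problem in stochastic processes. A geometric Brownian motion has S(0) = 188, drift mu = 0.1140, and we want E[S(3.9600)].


E[S(t)] = S(0) * exp(mu * t)
= 188 * exp(0.1140 * 3.9600)
= 188 * 1.5706
= 295.2676

295.2676
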